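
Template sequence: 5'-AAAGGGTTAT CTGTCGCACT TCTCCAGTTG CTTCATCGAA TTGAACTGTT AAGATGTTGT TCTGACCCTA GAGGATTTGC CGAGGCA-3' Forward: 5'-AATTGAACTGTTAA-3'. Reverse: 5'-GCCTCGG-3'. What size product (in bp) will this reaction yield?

The forward primer matches the template at positions 39–52.
Reverse complement of the reverse primer: CCGAGGC. This occurs on the top strand at positions 80–86.
Amplicon spans positions 39–86: 48 bp.

48 bp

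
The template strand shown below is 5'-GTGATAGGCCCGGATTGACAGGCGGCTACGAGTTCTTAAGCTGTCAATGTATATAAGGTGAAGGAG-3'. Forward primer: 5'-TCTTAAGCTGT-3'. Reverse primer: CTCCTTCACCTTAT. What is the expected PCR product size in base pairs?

Forward primer TCTTAAGCTGT is found on the top strand at positions 34–44.
The reverse primer's reverse complement is ATAAGGTGAAGGAG, which matches the template at positions 53–66.
Amplicon spans positions 34–66: 33 bp.

33 bp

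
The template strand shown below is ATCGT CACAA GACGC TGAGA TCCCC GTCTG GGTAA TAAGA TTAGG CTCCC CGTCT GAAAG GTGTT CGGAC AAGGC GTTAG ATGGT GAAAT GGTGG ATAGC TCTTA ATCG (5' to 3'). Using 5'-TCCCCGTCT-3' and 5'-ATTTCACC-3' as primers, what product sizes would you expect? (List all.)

The forward primer TCCCCGTCT matches the top strand at positions 21–29, 47–55.
The reverse primer's reverse complement is GGTGAAAT, matching at positions 83–90.
Each forward site pairs with the reverse site to give a product ending at position 90: sizes 70, 44 bp.

70 bp, 44 bp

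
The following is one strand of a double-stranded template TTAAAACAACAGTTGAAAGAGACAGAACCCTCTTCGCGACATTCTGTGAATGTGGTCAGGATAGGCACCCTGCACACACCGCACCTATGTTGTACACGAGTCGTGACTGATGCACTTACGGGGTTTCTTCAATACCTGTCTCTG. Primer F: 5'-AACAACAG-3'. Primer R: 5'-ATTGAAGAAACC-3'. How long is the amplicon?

The forward primer matches the template at positions 5–12.
Taking the reverse complement of ATTGAAGAAACC gives GGTTTCTTCAAT, found at positions 122–133 on the template; the primer anneals here to the top strand with its 3' end pointing upstream.
Product length = (reverse-primer end) − (forward-primer start) + 1 = 133 − 5 + 1 = 129 bp.

129 bp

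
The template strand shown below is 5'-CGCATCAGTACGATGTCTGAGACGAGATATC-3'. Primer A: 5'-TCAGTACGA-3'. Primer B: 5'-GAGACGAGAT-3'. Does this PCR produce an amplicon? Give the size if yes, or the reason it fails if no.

Primer A (TCAGTACGA) matches the top strand at positions 5–13 (3' end points downstream).
Primer B (GAGACGAGAT) also matches the top strand directly, at positions 19–28 — its reverse complement ATCTCGTCTC is not present.
Both primers anneal to the bottom strand with 3' ends pointing the same way, so neither can prime synthesis back toward the other.

No product — both primers anneal to the same strand and extend in the same direction.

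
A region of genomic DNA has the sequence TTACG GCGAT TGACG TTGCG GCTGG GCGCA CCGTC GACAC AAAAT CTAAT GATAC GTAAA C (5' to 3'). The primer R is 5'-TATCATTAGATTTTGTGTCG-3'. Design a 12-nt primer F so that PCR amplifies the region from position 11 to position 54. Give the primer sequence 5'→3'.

5'-TGACGTTGCGGC-3'

The reverse primer's reverse complement CGACACAAAATCTAATGATA matches the template at positions 35–54; the product starts at position 11.
The forward primer is identical to the top strand over positions 11–22: TGACGTTGCGGC.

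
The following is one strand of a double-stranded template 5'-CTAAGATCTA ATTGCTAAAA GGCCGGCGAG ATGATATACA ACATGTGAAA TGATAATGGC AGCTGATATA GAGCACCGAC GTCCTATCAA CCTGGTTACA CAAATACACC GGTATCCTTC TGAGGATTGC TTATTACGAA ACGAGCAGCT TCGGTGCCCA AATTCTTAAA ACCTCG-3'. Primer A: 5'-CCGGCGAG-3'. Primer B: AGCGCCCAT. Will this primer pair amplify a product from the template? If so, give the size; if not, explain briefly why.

No product — primer B has no binding site in the template.

Primer B (AGCGCCCAT) does not match the top strand, and its reverse complement ATGGGCGCT does not match either.
With no annealing site for primer B, no amplification occurs.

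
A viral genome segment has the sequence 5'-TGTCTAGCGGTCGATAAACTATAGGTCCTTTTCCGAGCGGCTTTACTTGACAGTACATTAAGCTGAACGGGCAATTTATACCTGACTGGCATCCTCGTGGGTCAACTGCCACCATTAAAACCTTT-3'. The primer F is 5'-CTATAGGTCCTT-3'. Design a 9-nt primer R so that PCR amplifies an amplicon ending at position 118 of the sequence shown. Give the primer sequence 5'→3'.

5'-TTAATGGTG-3'

The forward primer binds at positions 19–30; the product's 3' end on the top strand is position 118.
The reverse primer anneals to the top strand over positions 110–118, i.e. to CACCATTAA.
Its sequence written 5'→3' is the reverse complement: TTAATGGTG.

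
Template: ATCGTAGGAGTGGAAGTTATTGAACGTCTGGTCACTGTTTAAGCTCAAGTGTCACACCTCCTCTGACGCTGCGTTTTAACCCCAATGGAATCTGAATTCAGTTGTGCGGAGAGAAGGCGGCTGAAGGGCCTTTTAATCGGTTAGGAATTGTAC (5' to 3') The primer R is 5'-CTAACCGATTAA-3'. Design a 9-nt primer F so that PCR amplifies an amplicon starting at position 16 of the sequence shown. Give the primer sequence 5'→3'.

5'-GTTATTGAA-3'

The reverse primer's reverse complement TTAATCGGTTAG matches the template at positions 133–144; the product starts at position 16.
The forward primer is identical to the top strand over positions 16–24: GTTATTGAA.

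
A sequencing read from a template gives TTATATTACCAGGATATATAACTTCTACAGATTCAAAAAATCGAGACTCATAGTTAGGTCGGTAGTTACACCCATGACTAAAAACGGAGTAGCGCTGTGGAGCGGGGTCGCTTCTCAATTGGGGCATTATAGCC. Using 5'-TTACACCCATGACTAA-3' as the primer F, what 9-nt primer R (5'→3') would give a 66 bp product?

5'-TATAATGCC-3'

The forward primer binds at positions 66–81, so a 66 bp product ends at position 66 + 66 − 1 = 131.
The reverse primer anneals to the top strand over positions 123–131, i.e. to GGCATTATA.
Its sequence written 5'→3' is the reverse complement: TATAATGCC.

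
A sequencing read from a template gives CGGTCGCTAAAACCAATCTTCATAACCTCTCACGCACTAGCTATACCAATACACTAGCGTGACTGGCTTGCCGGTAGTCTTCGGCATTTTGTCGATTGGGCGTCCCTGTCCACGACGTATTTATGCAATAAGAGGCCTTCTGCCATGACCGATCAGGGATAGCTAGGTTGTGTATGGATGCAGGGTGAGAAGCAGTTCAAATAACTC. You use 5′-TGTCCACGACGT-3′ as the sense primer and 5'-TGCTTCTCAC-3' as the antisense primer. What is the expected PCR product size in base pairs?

88 bp

Scanning the template, TGTCCACGACGT occurs at positions 107–118; this primer anneals to the bottom strand there with its 3' end pointing downstream.
Reverse complement of the reverse primer: GTGAGAAGCA. This occurs on the top strand at positions 185–194.
Product length = (reverse-primer end) − (forward-primer start) + 1 = 194 − 107 + 1 = 88 bp.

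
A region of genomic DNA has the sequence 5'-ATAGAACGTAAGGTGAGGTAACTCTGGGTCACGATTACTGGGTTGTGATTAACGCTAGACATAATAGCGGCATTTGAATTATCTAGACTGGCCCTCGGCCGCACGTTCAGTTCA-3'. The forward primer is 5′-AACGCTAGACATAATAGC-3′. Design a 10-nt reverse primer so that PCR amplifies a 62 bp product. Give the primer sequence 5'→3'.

5'-AACTGAACGT-3'

The forward primer binds at positions 51–68, so a 62 bp product ends at position 51 + 62 − 1 = 112.
The reverse primer anneals to the top strand over positions 103–112, i.e. to ACGTTCAGTT.
Its sequence written 5'→3' is the reverse complement: AACTGAACGT.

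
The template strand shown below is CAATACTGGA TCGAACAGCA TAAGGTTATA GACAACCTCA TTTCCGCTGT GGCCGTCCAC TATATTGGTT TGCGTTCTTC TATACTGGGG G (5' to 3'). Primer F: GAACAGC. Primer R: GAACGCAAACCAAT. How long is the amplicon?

65 bp

The forward primer matches the template at positions 13–19.
Taking the reverse complement of GAACGCAAACCAAT gives ATTGGTTTGCGTTC, found at positions 64–77 on the template; the primer anneals here to the top strand with its 3' end pointing upstream.
The product runs from position 13 to position 77, so its length is 77 − 13 + 1 = 65 bp.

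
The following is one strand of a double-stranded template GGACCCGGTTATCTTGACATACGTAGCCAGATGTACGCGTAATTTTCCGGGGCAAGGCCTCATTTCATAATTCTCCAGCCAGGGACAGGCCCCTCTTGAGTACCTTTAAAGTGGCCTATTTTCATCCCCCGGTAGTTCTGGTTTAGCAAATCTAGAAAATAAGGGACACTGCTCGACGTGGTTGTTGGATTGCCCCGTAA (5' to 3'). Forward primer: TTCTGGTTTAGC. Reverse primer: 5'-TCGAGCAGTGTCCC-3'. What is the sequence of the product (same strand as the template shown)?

5'-TTCTGGTTTAGCAAATCTAGAAAATAAGGGACACTGCTCGA-3'

Forward primer TTCTGGTTTAGC is found on the top strand at positions 136–147.
Taking the reverse complement of TCGAGCAGTGTCCC gives GGGACACTGCTCGA, found at positions 163–176 on the template; the primer anneals here to the top strand with its 3' end pointing upstream.
The product is the template from position 136 through 176 (41 bp).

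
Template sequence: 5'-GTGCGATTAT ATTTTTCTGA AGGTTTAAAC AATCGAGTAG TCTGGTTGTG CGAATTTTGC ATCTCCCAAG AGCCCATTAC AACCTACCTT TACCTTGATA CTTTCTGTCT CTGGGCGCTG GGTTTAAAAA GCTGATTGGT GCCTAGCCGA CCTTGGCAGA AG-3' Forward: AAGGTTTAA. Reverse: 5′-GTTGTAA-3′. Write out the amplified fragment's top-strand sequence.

5'-AAGGTTTAAACAATCGAGTAGTCTGGTTGTGCGAATTTTGCATCTCCCAAGAGCCCATTACAAC-3'

The forward primer matches the template at positions 20–28.
Taking the reverse complement of GTTGTAA gives TTACAAC, found at positions 77–83 on the template; the primer anneals here to the top strand with its 3' end pointing upstream.
The product is the template from position 20 through 83 (64 bp).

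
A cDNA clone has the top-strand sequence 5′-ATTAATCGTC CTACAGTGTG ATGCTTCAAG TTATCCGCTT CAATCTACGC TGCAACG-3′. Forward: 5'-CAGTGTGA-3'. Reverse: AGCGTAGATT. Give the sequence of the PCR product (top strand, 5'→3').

5'-CAGTGTGATGCTTCAAGTTATCCGCTTCAATCTACGCT-3'

Forward primer CAGTGTGA is found on the top strand at positions 14–21.
Taking the reverse complement of AGCGTAGATT gives AATCTACGCT, found at positions 42–51 on the template; the primer anneals here to the top strand with its 3' end pointing upstream.
The product is the template from position 14 through 51 (38 bp).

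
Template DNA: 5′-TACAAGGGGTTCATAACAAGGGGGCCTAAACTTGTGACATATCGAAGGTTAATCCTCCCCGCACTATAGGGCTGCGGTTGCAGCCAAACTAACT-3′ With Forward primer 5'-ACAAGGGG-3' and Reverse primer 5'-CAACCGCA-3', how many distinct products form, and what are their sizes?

The forward primer ACAAGGGG matches the top strand at positions 2–9, 16–23.
The reverse primer's reverse complement is TGCGGTTG, matching at positions 73–80.
Each forward site pairs with the reverse site to give a product ending at position 80: sizes 79, 65 bp.

Two products: 79 bp, 65 bp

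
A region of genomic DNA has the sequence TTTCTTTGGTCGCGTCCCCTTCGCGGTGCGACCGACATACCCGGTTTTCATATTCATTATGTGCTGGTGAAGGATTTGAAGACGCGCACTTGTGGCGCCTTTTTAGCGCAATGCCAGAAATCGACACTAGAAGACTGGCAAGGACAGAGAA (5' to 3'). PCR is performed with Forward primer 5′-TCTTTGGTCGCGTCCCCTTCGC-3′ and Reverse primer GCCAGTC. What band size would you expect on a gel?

The forward primer matches the template at positions 3–24.
The reverse primer's reverse complement is GACTGGC, which matches the template at positions 133–139.
The product runs from position 3 to position 139, so its length is 139 − 3 + 1 = 137 bp.

137 bp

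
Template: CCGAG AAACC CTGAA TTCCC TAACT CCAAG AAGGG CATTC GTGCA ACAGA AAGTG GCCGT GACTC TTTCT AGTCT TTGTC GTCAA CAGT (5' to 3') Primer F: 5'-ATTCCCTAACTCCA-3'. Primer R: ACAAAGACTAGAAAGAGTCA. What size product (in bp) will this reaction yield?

65 bp

Scanning the template, ATTCCCTAACTCCA occurs at positions 15–28; this primer anneals to the bottom strand there with its 3' end pointing downstream.
The reverse primer's reverse complement is TGACTCTTTCTAGTCTTTGT, which matches the template at positions 60–79.
Product length = (reverse-primer end) − (forward-primer start) + 1 = 79 − 15 + 1 = 65 bp.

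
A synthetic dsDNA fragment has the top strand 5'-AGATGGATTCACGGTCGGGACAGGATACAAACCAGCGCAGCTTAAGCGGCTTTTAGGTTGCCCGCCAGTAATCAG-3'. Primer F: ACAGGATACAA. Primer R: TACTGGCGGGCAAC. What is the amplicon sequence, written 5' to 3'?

5'-ACAGGATACAAACCAGCGCAGCTTAAGCGGCTTTTAGGTTGCCCGCCAGTA-3'

The forward primer matches the template at positions 20–30.
Reverse complement of the reverse primer: GTTGCCCGCCAGTA. This occurs on the top strand at positions 57–70.
The product is the template from position 20 through 70 (51 bp).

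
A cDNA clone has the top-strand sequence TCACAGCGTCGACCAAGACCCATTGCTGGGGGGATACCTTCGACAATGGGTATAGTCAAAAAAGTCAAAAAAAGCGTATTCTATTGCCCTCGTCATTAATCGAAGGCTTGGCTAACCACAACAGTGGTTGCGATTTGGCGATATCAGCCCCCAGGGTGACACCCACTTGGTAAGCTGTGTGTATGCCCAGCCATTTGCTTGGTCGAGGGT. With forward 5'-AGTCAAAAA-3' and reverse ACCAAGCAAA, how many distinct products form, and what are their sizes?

Two products: 150 bp, 141 bp

The forward primer AGTCAAAAA matches the top strand at positions 54–62, 63–71.
The reverse primer's reverse complement is TTTGCTTGGT, matching at positions 194–203.
Each forward site pairs with the reverse site to give a product ending at position 203: sizes 150, 141 bp.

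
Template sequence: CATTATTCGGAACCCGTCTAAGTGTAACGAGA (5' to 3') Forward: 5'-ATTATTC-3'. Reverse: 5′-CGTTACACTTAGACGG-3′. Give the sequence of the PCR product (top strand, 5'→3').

5'-ATTATTCGGAACCCGTCTAAGTGTAACG-3'

Scanning the template, ATTATTC occurs at positions 2–8; this primer anneals to the bottom strand there with its 3' end pointing downstream.
Reverse complement of the reverse primer: CCGTCTAAGTGTAACG. This occurs on the top strand at positions 14–29.
The product is the template from position 2 through 29 (28 bp).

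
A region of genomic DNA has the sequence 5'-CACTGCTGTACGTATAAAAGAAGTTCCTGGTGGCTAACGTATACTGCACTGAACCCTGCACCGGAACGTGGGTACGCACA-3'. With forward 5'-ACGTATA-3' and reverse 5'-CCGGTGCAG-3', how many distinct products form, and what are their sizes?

The forward primer ACGTATA matches the top strand at positions 10–16, 37–43.
The reverse primer's reverse complement is CTGCACCGG, matching at positions 56–64.
Each forward site pairs with the reverse site to give a product ending at position 64: sizes 55, 28 bp.

Two products: 55 bp, 28 bp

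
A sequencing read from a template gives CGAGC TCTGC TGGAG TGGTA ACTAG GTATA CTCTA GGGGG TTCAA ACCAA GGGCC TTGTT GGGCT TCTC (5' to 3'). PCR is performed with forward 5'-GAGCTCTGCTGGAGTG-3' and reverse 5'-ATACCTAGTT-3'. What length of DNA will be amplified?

28 bp

The forward primer matches the template at positions 2–17.
Taking the reverse complement of ATACCTAGTT gives AACTAGGTAT, found at positions 20–29 on the template; the primer anneals here to the top strand with its 3' end pointing upstream.
The product runs from position 2 to position 29, so its length is 29 − 2 + 1 = 28 bp.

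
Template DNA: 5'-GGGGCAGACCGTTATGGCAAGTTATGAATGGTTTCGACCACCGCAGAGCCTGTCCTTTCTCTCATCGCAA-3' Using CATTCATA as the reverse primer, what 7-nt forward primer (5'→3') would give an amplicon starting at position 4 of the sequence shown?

The reverse primer's reverse complement TATGAATG matches the template at positions 23–30; the product starts at position 4.
The forward primer is identical to the top strand over positions 4–10: GCAGACC.

5'-GCAGACC-3'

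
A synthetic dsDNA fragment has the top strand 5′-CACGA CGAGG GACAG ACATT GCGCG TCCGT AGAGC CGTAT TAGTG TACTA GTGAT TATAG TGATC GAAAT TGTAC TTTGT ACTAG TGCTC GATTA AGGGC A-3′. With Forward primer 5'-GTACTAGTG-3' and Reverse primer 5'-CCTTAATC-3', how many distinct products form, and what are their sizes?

The forward primer GTACTAGTG matches the top strand at positions 45–53, 79–87.
The reverse primer's reverse complement is GATTAAGG, matching at positions 91–98.
Each forward site pairs with the reverse site to give a product ending at position 98: sizes 54, 20 bp.

Two products: 54 bp, 20 bp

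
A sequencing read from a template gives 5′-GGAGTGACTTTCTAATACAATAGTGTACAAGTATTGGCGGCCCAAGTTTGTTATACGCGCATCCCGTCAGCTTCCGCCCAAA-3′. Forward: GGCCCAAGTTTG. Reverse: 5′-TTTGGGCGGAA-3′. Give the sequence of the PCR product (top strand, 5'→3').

5'-GGCCCAAGTTTGTTATACGCGCATCCCGTCAGCTTCCGCCCAAA-3'

Forward primer GGCCCAAGTTTG is found on the top strand at positions 39–50.
Taking the reverse complement of TTTGGGCGGAA gives TTCCGCCCAAA, found at positions 72–82 on the template; the primer anneals here to the top strand with its 3' end pointing upstream.
The product is the template from position 39 through 82 (44 bp).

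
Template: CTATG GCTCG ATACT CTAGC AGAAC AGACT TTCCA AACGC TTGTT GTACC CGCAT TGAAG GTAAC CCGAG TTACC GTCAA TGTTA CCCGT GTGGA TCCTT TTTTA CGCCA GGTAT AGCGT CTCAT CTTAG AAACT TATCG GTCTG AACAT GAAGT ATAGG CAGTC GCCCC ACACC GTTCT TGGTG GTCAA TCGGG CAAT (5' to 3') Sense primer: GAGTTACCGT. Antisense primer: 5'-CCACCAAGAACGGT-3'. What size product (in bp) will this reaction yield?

Scanning the template, GAGTTACCGT occurs at positions 68–77; this primer anneals to the bottom strand there with its 3' end pointing downstream.
The reverse primer's reverse complement is ACCGTTCTTGGTGG, which matches the template at positions 173–186.
The product runs from position 68 to position 186, so its length is 186 − 68 + 1 = 119 bp.

119 bp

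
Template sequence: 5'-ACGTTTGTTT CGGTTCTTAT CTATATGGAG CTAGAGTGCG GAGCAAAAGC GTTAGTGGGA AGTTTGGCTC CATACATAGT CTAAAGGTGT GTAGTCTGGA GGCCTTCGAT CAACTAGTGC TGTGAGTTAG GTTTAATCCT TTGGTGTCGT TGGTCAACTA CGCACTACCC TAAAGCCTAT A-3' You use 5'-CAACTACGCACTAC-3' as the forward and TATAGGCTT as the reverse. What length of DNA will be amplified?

Scanning the template, CAACTACGCACTAC occurs at positions 155–168; this primer anneals to the bottom strand there with its 3' end pointing downstream.
Reverse complement of the reverse primer: AAGCCTATA. This occurs on the top strand at positions 173–181.
Product length = (reverse-primer end) − (forward-primer start) + 1 = 181 − 155 + 1 = 27 bp.

27 bp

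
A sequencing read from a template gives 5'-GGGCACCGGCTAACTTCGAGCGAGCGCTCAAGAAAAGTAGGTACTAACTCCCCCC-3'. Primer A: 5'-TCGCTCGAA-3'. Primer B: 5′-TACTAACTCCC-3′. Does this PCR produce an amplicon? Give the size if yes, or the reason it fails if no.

No product — the primers' 3' ends point away from each other.

Primer A (TCGCTCGAA) has reverse complement TTCGAGCGA, which matches the top strand at positions 15–23; primer A anneals to the top strand there with its 3' end pointing upstream toward position 15.
Primer B (TACTAACTCCC) matches the top strand directly at positions 42–52; it anneals to the bottom strand with its 3' end pointing downstream toward position 52.
The 3' ends diverge (primer A extends toward position 1, primer B toward position 55), so the primers never converge on a shared product.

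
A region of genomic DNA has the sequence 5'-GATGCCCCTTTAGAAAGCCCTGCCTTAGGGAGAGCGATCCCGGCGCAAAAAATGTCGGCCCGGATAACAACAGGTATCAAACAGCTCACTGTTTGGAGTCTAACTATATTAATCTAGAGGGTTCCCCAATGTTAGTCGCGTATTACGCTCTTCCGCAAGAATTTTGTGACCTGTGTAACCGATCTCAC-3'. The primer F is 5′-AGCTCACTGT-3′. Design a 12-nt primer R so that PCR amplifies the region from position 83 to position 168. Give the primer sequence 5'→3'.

The product's 3' end on the top strand is position 168.
The reverse primer anneals to the top strand over positions 157–168, i.e. to AAGAATTTTGTG.
Its sequence written 5'→3' is the reverse complement: CACAAAATTCTT.

5'-CACAAAATTCTT-3'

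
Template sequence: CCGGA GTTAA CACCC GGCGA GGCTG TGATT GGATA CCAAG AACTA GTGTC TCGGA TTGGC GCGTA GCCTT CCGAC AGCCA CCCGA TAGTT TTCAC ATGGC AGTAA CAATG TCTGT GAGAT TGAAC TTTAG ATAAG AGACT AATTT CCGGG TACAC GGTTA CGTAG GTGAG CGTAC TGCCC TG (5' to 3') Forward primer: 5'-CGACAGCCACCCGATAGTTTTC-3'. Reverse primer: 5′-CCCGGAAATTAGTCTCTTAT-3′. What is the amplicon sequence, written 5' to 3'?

The forward primer matches the template at positions 72–93.
Taking the reverse complement of CCCGGAAATTAGTCTCTTAT gives ATAAGAGACTAATTTCCGGG, found at positions 131–150 on the template; the primer anneals here to the top strand with its 3' end pointing upstream.
The product is the template from position 72 through 150 (79 bp).

5'-CGACAGCCACCCGATAGTTTTCACATGGCAGTAACAATGTCTGTGAGATTGAACTTTAGATAAGAGACTAATTTCCGGG-3'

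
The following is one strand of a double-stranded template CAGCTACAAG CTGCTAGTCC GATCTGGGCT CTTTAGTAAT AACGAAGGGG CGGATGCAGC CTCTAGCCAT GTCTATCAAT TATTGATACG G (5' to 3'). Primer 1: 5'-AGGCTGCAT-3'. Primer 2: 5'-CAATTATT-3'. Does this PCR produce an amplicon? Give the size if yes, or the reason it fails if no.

No product — the primers' 3' ends point away from each other.

Primer 1 (AGGCTGCAT) has reverse complement ATGCAGCCT, which matches the top strand at positions 54–62; primer 1 anneals to the top strand there with its 3' end pointing upstream toward position 54.
Primer 2 (CAATTATT) matches the top strand directly at positions 77–84; it anneals to the bottom strand with its 3' end pointing downstream toward position 84.
The 3' ends diverge (primer 1 extends toward position 1, primer 2 toward position 91), so the primers never converge on a shared product.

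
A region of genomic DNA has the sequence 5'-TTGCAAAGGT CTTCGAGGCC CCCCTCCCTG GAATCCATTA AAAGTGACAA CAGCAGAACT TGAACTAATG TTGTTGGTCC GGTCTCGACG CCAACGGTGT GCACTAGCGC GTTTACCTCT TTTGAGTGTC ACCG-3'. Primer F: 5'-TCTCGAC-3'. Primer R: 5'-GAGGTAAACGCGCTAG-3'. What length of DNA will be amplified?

Scanning the template, TCTCGAC occurs at positions 83–89; this primer anneals to the bottom strand there with its 3' end pointing downstream.
Reverse complement of the reverse primer: CTAGCGCGTTTACCTC. This occurs on the top strand at positions 104–119.
Amplicon spans positions 83–119: 37 bp.

37 bp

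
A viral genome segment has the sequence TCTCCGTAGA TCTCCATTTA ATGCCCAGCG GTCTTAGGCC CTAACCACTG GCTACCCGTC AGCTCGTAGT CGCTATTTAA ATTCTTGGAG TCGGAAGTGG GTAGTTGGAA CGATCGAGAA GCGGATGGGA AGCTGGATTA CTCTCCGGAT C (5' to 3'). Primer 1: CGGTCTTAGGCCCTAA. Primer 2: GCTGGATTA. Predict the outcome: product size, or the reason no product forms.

Primer 1 (CGGTCTTAGGCCCTAA) matches the top strand at positions 29–44 (3' end points downstream).
Primer 2 (GCTGGATTA) also matches the top strand directly, at positions 132–140 — its reverse complement TAATCCAGC is not present.
Both primers anneal to the bottom strand with 3' ends pointing the same way, so neither can prime synthesis back toward the other.

No product — both primers anneal to the same strand and extend in the same direction.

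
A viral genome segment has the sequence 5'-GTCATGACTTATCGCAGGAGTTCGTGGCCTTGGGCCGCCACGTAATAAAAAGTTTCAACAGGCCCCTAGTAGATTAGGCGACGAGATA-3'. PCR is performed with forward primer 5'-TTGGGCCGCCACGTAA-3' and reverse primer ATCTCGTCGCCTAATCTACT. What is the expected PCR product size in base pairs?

Scanning the template, TTGGGCCGCCACGTAA occurs at positions 30–45; this primer anneals to the bottom strand there with its 3' end pointing downstream.
Reverse complement of the reverse primer: AGTAGATTAGGCGACGAGAT. This occurs on the top strand at positions 68–87.
The product runs from position 30 to position 87, so its length is 87 − 30 + 1 = 58 bp.

58 bp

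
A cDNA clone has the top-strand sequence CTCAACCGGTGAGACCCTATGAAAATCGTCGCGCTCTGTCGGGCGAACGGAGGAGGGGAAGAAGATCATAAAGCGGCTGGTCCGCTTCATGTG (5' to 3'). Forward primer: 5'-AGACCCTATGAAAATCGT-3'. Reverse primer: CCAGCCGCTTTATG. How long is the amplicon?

69 bp

The forward primer matches the template at positions 12–29.
The reverse primer's reverse complement is CATAAAGCGGCTGG, which matches the template at positions 67–80.
Amplicon spans positions 12–80: 69 bp.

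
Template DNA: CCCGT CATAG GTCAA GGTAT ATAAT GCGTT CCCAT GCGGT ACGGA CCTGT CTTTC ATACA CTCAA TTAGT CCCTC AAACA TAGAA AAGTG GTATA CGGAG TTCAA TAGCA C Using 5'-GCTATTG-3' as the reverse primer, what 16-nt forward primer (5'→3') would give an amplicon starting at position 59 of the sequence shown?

The reverse primer's reverse complement CAATAGC matches the template at positions 103–109; the product starts at position 59.
The forward primer is identical to the top strand over positions 59–74: CACTCAATTAGTCCCT.

5'-CACTCAATTAGTCCCT-3'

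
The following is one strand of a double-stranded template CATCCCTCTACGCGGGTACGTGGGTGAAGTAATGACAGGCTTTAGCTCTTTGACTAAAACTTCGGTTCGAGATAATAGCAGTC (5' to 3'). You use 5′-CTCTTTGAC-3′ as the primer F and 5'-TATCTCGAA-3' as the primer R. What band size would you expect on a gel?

Scanning the template, CTCTTTGAC occurs at positions 46–54; this primer anneals to the bottom strand there with its 3' end pointing downstream.
The reverse primer's reverse complement is TTCGAGATA, which matches the template at positions 66–74.
Product length = (reverse-primer end) − (forward-primer start) + 1 = 74 − 46 + 1 = 29 bp.

29 bp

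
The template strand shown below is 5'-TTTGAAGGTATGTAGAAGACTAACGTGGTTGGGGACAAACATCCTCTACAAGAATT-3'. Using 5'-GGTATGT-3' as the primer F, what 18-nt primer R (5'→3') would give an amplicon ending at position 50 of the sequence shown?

The forward primer binds at positions 7–13; the product's 3' end on the top strand is position 50.
The reverse primer anneals to the top strand over positions 33–50, i.e. to GGACAAACATCCTCTACA.
Its sequence written 5'→3' is the reverse complement: TGTAGAGGATGTTTGTCC.

5'-TGTAGAGGATGTTTGTCC-3'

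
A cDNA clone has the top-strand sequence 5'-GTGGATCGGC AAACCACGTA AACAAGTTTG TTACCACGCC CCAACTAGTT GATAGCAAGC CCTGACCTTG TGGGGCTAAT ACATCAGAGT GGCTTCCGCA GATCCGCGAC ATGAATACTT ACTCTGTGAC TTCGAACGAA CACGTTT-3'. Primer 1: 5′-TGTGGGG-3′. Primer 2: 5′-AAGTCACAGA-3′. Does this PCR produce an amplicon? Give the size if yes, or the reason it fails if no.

Primer 1 (TGTGGGG) matches the top strand at positions 69–75; it acts as a forward primer.
Primer 2's reverse complement is TCTGTGACTT, matching the top strand at positions 123–132; it acts as a reverse primer.
The 3' ends face each other across positions 69–132, giving a 64 bp product.

Yes — a 64 bp product.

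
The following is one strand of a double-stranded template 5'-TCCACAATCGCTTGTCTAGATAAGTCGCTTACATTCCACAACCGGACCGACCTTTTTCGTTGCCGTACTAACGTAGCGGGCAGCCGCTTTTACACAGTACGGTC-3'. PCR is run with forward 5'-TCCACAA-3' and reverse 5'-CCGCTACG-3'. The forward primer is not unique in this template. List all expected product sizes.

The forward primer TCCACAA matches the top strand at positions 1–7, 35–41.
The reverse primer's reverse complement is CGTAGCGG, matching at positions 72–79.
Each forward site pairs with the reverse site to give a product ending at position 79: sizes 79, 45 bp.

79 bp, 45 bp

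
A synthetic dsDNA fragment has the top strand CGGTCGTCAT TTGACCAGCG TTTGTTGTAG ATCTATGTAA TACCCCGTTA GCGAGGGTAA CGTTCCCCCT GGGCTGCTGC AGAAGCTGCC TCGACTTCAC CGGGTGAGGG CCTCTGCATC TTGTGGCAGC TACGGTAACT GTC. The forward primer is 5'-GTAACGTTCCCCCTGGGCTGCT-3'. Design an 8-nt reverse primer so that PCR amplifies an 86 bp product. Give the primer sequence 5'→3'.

The forward primer binds at positions 57–78, so an 86 bp product ends at position 57 + 86 − 1 = 142.
The reverse primer anneals to the top strand over positions 135–142, i.e. to GTAACTGT.
Its sequence written 5'→3' is the reverse complement: ACAGTTAC.

5'-ACAGTTAC-3'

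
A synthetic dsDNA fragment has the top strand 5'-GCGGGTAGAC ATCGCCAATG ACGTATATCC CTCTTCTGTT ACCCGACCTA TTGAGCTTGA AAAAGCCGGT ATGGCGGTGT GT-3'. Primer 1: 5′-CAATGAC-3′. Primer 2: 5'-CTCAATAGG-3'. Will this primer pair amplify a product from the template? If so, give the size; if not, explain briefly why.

Yes — a 40 bp product.

Primer 1 (CAATGAC) matches the top strand at positions 16–22; it acts as a forward primer.
Primer 2's reverse complement is CCTATTGAG, matching the top strand at positions 47–55; it acts as a reverse primer.
The 3' ends face each other across positions 16–55, giving a 40 bp product.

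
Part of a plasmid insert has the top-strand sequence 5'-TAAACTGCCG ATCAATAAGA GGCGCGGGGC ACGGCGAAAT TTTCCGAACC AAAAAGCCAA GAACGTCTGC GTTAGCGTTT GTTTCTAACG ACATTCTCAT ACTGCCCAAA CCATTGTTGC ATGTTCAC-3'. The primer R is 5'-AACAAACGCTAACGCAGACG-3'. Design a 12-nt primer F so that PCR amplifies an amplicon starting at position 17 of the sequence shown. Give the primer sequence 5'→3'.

5'-AAGAGGCGCGGG-3'

The reverse primer's reverse complement CGTCTGCGTTAGCGTTTGTT matches the template at positions 64–83; the product starts at position 17.
The forward primer is identical to the top strand over positions 17–28: AAGAGGCGCGGG.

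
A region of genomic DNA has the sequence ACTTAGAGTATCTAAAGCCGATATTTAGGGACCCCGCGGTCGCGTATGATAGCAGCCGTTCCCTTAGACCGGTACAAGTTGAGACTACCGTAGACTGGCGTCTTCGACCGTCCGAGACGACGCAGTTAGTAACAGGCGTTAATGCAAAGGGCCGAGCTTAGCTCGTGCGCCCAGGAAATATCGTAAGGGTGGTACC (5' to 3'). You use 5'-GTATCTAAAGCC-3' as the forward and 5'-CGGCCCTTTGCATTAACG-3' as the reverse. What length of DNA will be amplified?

Scanning the template, GTATCTAAAGCC occurs at positions 8–19; this primer anneals to the bottom strand there with its 3' end pointing downstream.
Reverse complement of the reverse primer: CGTTAATGCAAAGGGCCG. This occurs on the top strand at positions 137–154.
Product length = (reverse-primer end) − (forward-primer start) + 1 = 154 − 8 + 1 = 147 bp.

147 bp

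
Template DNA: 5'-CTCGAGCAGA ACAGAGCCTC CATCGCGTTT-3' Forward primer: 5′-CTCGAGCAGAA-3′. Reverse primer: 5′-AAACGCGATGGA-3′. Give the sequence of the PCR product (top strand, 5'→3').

5'-CTCGAGCAGAACAGAGCCTCCATCGCGTTT-3'

The forward primer matches the template at positions 1–11.
The reverse primer's reverse complement is TCCATCGCGTTT, which matches the template at positions 19–30.
The product is the template from position 1 through 30 (30 bp).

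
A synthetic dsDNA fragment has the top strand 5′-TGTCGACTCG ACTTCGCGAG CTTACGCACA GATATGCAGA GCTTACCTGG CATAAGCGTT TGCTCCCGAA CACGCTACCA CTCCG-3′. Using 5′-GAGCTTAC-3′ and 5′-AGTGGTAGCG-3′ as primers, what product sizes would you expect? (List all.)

65 bp, 44 bp

The forward primer GAGCTTAC matches the top strand at positions 18–25, 39–46.
The reverse primer's reverse complement is CGCTACCACT, matching at positions 73–82.
Each forward site pairs with the reverse site to give a product ending at position 82: sizes 65, 44 bp.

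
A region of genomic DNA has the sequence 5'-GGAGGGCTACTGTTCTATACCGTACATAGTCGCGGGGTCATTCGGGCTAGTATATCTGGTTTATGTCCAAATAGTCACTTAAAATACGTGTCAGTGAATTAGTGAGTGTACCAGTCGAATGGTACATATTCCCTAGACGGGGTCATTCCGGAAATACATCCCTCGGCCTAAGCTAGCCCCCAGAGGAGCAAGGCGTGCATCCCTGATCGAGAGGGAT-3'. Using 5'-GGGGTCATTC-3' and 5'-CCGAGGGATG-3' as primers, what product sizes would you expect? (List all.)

The forward primer GGGGTCATTC matches the top strand at positions 34–43, 139–148.
The reverse primer's reverse complement is CATCCCTCGG, matching at positions 157–166.
Each forward site pairs with the reverse site to give a product ending at position 166: sizes 133, 28 bp.

133 bp, 28 bp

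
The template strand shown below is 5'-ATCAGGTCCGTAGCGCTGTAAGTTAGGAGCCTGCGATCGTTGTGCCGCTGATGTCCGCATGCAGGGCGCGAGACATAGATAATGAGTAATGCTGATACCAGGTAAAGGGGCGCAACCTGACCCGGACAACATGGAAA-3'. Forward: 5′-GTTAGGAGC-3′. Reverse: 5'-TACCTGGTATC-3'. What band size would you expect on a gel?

Scanning the template, GTTAGGAGC occurs at positions 22–30; this primer anneals to the bottom strand there with its 3' end pointing downstream.
The reverse primer's reverse complement is GATACCAGGTA, which matches the template at positions 94–104.
Amplicon spans positions 22–104: 83 bp.

83 bp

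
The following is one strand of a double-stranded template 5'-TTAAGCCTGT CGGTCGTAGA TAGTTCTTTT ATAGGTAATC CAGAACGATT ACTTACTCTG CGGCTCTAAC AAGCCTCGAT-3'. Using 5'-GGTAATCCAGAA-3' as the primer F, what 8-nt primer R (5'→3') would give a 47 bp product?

The forward primer binds at positions 34–45, so a 47 bp product ends at position 34 + 47 − 1 = 80.
The reverse primer anneals to the top strand over positions 73–80, i.e. to GCCTCGAT.
Its sequence written 5'→3' is the reverse complement: ATCGAGGC.

5'-ATCGAGGC-3'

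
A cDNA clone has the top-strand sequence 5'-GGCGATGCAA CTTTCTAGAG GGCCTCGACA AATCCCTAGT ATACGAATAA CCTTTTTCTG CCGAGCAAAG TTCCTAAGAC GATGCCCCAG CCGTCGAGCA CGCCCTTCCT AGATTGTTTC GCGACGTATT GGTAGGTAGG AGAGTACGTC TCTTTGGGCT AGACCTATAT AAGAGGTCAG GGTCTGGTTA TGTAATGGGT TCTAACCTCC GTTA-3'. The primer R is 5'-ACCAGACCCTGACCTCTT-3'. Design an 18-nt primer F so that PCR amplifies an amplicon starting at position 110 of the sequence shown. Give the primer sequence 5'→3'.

5'-TAGATTGTTTCGCGACGT-3'

The reverse primer's reverse complement AAGAGGTCAGGGTCTGGT matches the template at positions 171–188; the product starts at position 110.
The forward primer is identical to the top strand over positions 110–127: TAGATTGTTTCGCGACGT.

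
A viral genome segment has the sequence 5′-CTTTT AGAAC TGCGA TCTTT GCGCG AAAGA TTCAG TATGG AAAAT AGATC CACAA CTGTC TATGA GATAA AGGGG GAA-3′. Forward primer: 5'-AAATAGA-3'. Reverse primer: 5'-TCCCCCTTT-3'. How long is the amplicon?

The forward primer matches the template at positions 42–48.
The reverse primer's reverse complement is AAAGGGGGA, which matches the template at positions 69–77.
The product runs from position 42 to position 77, so its length is 77 − 42 + 1 = 36 bp.

36 bp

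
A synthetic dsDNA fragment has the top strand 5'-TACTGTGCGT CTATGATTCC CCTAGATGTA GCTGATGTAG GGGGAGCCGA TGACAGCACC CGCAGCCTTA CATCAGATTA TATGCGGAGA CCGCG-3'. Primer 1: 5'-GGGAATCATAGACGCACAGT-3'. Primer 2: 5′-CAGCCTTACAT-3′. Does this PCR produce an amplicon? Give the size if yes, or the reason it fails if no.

No product — the primers' 3' ends point away from each other.

Primer 1 (GGGAATCATAGACGCACAGT) has reverse complement ACTGTGCGTCTATGATTCCC, which matches the top strand at positions 2–21; primer 1 anneals to the top strand there with its 3' end pointing upstream toward position 2.
Primer 2 (CAGCCTTACAT) matches the top strand directly at positions 63–73; it anneals to the bottom strand with its 3' end pointing downstream toward position 73.
The 3' ends diverge (primer 1 extends toward position 1, primer 2 toward position 95), so the primers never converge on a shared product.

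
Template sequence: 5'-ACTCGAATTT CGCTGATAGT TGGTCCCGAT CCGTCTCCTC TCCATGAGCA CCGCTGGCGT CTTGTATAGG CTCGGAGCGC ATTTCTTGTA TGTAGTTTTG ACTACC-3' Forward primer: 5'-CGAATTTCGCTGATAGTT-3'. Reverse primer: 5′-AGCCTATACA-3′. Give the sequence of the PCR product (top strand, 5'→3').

Scanning the template, CGAATTTCGCTGATAGTT occurs at positions 4–21; this primer anneals to the bottom strand there with its 3' end pointing downstream.
Taking the reverse complement of AGCCTATACA gives TGTATAGGCT, found at positions 63–72 on the template; the primer anneals here to the top strand with its 3' end pointing upstream.
The product is the template from position 4 through 72 (69 bp).

5'-CGAATTTCGCTGATAGTTGGTCCCGATCCGTCTCCTCTCCATGAGCACCGCTGGCGTCTTGTATAGGCT-3'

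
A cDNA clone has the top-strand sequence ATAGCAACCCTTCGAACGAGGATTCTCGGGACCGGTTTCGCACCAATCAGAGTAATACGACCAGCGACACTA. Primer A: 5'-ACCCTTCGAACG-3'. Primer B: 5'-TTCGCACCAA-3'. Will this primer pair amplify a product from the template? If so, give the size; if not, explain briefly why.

Primer A (ACCCTTCGAACG) matches the top strand at positions 7–18 (3' end points downstream).
Primer B (TTCGCACCAA) also matches the top strand directly, at positions 37–46 — its reverse complement TTGGTGCGAA is not present.
Both primers anneal to the bottom strand with 3' ends pointing the same way, so neither can prime synthesis back toward the other.

No product — both primers anneal to the same strand and extend in the same direction.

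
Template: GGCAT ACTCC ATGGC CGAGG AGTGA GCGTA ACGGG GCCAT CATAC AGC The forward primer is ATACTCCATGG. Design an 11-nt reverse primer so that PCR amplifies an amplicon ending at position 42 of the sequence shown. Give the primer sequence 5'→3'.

5'-TGATGGCCCCG-3'

The forward primer binds at positions 4–14; the product's 3' end on the top strand is position 42.
The reverse primer anneals to the top strand over positions 32–42, i.e. to CGGGGCCATCA.
Its sequence written 5'→3' is the reverse complement: TGATGGCCCCG.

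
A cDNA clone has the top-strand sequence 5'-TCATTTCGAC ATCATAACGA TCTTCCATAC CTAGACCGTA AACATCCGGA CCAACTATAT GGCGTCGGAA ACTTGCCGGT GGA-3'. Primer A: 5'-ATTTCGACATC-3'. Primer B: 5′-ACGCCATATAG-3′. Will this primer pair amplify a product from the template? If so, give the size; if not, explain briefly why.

Yes — a 63 bp product.

Primer A (ATTTCGACATC) matches the top strand at positions 3–13; it acts as a forward primer.
Primer B's reverse complement is CTATATGGCGT, matching the top strand at positions 55–65; it acts as a reverse primer.
The 3' ends face each other across positions 3–65, giving a 63 bp product.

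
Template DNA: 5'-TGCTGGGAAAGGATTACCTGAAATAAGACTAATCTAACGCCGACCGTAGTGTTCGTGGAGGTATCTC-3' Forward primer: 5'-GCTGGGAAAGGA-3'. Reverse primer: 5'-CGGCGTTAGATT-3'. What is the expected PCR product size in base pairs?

Forward primer GCTGGGAAAGGA is found on the top strand at positions 2–13.
Taking the reverse complement of CGGCGTTAGATT gives AATCTAACGCCG, found at positions 31–42 on the template; the primer anneals here to the top strand with its 3' end pointing upstream.
The product runs from position 2 to position 42, so its length is 42 − 2 + 1 = 41 bp.

41 bp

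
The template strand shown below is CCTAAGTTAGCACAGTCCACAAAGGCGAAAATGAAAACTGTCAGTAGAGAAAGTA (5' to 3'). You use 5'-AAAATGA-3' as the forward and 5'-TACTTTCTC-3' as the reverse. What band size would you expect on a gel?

28 bp

The forward primer matches the template at positions 28–34.
Taking the reverse complement of TACTTTCTC gives GAGAAAGTA, found at positions 47–55 on the template; the primer anneals here to the top strand with its 3' end pointing upstream.
Product length = (reverse-primer end) − (forward-primer start) + 1 = 55 − 28 + 1 = 28 bp.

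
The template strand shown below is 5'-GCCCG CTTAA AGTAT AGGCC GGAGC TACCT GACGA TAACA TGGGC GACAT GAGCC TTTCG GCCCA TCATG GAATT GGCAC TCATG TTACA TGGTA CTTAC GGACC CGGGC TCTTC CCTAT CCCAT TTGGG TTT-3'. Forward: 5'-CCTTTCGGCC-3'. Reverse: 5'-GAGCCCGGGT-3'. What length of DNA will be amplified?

The forward primer matches the template at positions 54–63.
Reverse complement of the reverse primer: ACCCGGGCTC. This occurs on the top strand at positions 103–112.
The product runs from position 54 to position 112, so its length is 112 − 54 + 1 = 59 bp.

59 bp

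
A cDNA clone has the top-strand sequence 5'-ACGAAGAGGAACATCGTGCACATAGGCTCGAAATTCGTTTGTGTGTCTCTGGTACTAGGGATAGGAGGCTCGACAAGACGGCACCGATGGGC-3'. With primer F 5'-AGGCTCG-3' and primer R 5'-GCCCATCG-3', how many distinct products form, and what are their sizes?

The forward primer AGGCTCG matches the top strand at positions 24–30, 66–72.
The reverse primer's reverse complement is CGATGGGC, matching at positions 85–92.
Each forward site pairs with the reverse site to give a product ending at position 92: sizes 69, 27 bp.

Two products: 69 bp, 27 bp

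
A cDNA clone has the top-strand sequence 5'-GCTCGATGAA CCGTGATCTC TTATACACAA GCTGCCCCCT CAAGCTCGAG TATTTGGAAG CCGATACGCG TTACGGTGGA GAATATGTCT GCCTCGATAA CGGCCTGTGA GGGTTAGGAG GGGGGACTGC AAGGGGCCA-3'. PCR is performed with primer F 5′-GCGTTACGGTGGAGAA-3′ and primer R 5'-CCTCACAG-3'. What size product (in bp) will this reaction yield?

45 bp

The forward primer matches the template at positions 68–83.
The reverse primer's reverse complement is CTGTGAGG, which matches the template at positions 105–112.
Product length = (reverse-primer end) − (forward-primer start) + 1 = 112 − 68 + 1 = 45 bp.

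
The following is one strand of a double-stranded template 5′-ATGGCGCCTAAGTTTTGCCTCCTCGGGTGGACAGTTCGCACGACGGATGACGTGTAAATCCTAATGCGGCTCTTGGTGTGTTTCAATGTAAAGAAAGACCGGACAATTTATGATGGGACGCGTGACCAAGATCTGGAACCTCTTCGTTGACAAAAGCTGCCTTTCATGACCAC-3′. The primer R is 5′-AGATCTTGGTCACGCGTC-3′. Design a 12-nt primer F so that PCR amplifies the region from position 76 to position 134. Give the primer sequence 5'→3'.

The reverse primer's reverse complement GACGCGTGACCAAGATCT matches the template at positions 117–134; the product starts at position 76.
The forward primer is identical to the top strand over positions 76–87: GTGTGTTTCAAT.

5'-GTGTGTTTCAAT-3'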